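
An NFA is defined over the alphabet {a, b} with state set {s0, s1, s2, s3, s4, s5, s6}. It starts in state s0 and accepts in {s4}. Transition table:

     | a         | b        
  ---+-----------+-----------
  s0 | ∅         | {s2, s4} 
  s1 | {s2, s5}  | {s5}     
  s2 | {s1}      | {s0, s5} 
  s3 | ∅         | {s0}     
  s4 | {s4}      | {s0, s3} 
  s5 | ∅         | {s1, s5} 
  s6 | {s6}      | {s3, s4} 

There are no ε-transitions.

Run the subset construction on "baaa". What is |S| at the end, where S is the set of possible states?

2

Start in {s0}.
Read 'b': {s0} → {s2, s4}.
Read 'a': {s2, s4} → {s1, s4}.
Read 'a': {s1, s4} → {s2, s4, s5}.
Read 'a': {s2, s4, s5} → {s1, s4}.
That set has 2 states.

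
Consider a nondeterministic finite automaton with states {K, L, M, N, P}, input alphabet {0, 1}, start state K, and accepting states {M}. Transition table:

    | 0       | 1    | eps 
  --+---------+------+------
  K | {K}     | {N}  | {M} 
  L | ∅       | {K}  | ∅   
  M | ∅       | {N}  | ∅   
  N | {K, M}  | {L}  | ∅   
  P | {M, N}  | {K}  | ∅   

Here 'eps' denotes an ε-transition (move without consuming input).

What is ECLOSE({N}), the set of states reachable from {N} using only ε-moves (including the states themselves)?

Begin with {N}.
No ε-moves leave this set, so the closure equals the set itself.

{N}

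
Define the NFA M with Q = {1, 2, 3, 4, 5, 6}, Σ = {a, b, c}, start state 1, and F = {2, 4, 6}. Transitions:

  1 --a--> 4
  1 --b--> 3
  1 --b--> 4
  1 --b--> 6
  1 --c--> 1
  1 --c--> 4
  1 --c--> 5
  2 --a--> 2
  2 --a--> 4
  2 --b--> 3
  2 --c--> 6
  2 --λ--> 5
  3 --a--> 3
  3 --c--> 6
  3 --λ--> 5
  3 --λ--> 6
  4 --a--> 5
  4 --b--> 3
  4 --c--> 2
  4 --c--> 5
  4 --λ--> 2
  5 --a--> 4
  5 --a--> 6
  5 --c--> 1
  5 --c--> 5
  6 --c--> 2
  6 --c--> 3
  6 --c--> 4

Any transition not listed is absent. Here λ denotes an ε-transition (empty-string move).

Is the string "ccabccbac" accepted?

Start in {1}.
Read 'c': {1} → {1, 2, 4, 5}.
Read 'c': {1, 2, 4, 5} → {1, 2, 4, 5, 6}.
Read 'a': {1, 2, 4, 5, 6} → {2, 4, 5, 6}.
Read 'b': {2, 4, 5, 6} → {3, 5, 6}.
Read 'c': {3, 5, 6} → {1, 2, 3, 4, 5, 6}.
Read 'c': {1, 2, 3, 4, 5, 6} → {1, 2, 3, 4, 5, 6}.
Read 'b': {1, 2, 3, 4, 5, 6} → {2, 3, 4, 5, 6}.
Read 'a': {2, 3, 4, 5, 6} → {2, 3, 4, 5, 6}.
Read 'c': {2, 3, 4, 5, 6} → {1, 2, 3, 4, 5, 6}.
The final set {1, 2, 3, 4, 5, 6} contains the accepting states 2, 4, 6.

Yes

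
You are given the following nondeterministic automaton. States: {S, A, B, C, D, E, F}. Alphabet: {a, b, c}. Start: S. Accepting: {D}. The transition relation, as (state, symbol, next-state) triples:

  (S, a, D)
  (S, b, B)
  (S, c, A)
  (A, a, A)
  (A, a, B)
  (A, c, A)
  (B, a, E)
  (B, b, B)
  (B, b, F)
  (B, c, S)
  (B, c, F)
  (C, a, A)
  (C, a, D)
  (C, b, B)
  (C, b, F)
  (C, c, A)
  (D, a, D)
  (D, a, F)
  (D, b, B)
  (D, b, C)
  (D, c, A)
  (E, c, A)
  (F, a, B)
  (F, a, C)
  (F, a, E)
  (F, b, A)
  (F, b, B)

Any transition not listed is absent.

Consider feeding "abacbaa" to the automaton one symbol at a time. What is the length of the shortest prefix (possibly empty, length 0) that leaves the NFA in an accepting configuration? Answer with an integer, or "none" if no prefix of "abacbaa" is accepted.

Start in {S}.
Read 'a': S→{D}; now {D}.
None of the earlier sets intersect F, but {D} does.

1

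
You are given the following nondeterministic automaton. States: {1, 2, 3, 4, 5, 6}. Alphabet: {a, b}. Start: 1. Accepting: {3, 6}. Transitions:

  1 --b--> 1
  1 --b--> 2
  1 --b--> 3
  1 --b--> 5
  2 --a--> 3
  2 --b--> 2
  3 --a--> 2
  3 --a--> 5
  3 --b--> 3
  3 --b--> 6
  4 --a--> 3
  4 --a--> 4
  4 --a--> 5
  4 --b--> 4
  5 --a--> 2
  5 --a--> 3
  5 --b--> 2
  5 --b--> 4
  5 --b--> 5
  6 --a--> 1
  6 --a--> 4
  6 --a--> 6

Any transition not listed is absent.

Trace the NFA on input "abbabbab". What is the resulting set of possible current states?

∅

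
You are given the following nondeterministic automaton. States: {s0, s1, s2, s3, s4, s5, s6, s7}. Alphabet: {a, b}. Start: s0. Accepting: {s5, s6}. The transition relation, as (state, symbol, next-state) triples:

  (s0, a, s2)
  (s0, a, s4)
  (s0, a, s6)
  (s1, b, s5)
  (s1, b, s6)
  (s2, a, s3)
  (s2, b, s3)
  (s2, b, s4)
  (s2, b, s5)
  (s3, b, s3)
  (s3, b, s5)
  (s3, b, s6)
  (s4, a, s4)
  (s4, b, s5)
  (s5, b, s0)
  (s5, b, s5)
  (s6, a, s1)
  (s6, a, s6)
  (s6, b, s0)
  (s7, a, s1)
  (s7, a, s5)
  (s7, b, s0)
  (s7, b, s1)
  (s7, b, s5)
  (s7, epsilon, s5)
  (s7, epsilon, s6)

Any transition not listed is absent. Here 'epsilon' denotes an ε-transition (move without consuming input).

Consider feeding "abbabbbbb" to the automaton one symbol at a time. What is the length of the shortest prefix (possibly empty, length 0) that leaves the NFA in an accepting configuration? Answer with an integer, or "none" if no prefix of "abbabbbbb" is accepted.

Start in {s0}.
Read 'a': {s0} → {s2, s4, s6}.
None of the earlier sets intersect F, but {s2, s4, s6} does.

1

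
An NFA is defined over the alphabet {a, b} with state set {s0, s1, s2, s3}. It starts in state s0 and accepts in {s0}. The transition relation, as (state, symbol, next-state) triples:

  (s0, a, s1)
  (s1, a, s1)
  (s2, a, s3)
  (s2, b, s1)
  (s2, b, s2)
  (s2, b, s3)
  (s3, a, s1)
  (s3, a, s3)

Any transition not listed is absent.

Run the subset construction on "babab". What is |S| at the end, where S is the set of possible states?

0

Start in {s0}.
Read 'b': s0→∅; now ∅.
The set is empty and remains empty for the remaining 4 symbols.
That set has 0 states.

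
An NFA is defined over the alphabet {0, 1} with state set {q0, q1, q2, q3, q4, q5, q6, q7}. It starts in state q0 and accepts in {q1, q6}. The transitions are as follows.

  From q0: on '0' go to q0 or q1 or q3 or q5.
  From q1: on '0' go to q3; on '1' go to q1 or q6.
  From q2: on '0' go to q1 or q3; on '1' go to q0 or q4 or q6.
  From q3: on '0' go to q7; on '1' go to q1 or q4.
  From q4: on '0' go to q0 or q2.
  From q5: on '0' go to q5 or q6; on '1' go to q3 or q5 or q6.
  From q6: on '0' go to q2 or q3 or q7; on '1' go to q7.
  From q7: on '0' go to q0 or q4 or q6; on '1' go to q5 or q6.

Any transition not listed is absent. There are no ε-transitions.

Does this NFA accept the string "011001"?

Yes

Start in {q0}.
Read '0': q0→{q0, q1, q3, q5}; now {q0, q1, q3, q5}.
Read '1': q0→∅, q1→{q1, q6}, q3→{q1, q4}, q5→{q3, q5, q6}; now {q1, q3, q4, q5, q6}.
Read '1': q1→{q1, q6}, q3→{q1, q4}, q4→∅, q5→{q3, q5, q6}, q6→{q7}; now {q1, q3, q4, q5, q6, q7}.
Read '0': q1→{q3}, q3→{q7}, q4→{q0, q2}, q5→{q5, q6}, q6→{q2, q3, q7}, q7→{q0, q4, q6}; now {q0, q2, q3, q4, q5, q6, q7}.
Read '0': q0→{q0, q1, q3, q5}, q2→{q1, q3}, q3→{q7}, q4→{q0, q2}, q5→{q5, q6}, q6→{q2, q3, q7}, q7→{q0, q4, q6}; now {q0, q1, q2, q3, q4, q5, q6, q7}.
Read '1': q0→∅, q1→{q1, q6}, q2→{q0, q4, q6}, q3→{q1, q4}, q4→∅, q5→{q3, q5, q6}, q6→{q7}, q7→{q5, q6}; now {q0, q1, q3, q4, q5, q6, q7}.
The final set {q0, q1, q3, q4, q5, q6, q7} contains the accepting states q1, q6.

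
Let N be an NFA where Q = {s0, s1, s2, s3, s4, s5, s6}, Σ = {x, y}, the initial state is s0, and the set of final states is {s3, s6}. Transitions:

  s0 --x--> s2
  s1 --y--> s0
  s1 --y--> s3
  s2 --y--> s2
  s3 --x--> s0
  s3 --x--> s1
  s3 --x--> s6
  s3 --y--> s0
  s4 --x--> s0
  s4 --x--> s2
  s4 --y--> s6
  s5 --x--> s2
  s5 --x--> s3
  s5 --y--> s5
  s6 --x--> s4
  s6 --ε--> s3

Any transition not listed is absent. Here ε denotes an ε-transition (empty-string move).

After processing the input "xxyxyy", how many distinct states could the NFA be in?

0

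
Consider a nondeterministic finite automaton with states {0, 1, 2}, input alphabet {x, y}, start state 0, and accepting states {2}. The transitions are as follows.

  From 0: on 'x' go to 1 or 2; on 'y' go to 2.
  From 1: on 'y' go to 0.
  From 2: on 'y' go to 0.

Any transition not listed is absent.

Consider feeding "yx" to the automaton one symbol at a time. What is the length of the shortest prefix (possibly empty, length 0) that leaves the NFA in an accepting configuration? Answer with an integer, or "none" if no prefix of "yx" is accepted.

1

Start in {0}.
Read 'y': {0} → {2}.
None of the earlier sets intersect F, but {2} does.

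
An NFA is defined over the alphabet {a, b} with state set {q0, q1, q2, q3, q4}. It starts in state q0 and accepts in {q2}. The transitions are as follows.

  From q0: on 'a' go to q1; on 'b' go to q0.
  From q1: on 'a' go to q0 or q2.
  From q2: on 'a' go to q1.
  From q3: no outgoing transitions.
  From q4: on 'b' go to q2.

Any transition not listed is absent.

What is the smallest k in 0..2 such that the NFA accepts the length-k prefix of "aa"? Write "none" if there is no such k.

Start in {q0}.
Read 'a': q0→{q1}; now {q1}.
Read 'a': q1→{q0, q2}; now {q0, q2}.
None of the earlier sets intersect F, but {q0, q2} does.

2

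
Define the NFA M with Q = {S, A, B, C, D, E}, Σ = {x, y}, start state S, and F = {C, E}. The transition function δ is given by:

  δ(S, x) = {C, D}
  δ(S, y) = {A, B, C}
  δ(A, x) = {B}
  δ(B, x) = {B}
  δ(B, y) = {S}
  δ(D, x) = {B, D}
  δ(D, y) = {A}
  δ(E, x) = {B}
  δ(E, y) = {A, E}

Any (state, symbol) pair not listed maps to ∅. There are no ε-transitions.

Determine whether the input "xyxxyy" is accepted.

Yes

Start in {S}.
Read 'x': S→{C, D}; now {C, D}.
Read 'y': C→∅, D→{A}; now {A}.
Read 'x': A→{B}; now {B}.
Read 'x': B→{B}; now {B}.
Read 'y': B→{S}; now {S}.
Read 'y': S→{A, B, C}; now {A, B, C}.
The final set {A, B, C} contains the accepting state C.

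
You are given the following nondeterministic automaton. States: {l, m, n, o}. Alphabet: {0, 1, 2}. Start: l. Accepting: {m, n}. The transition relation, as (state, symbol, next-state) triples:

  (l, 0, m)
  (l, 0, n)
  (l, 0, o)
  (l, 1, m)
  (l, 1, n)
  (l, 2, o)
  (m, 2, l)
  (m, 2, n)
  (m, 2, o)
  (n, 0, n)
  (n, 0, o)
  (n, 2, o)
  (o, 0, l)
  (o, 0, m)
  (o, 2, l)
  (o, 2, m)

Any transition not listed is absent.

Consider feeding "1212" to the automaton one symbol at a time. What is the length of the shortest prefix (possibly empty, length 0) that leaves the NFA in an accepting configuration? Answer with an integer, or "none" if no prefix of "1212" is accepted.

Start in {l}.
Read '1': {l} → {m, n}.
None of the earlier sets intersect F, but {m, n} does.

1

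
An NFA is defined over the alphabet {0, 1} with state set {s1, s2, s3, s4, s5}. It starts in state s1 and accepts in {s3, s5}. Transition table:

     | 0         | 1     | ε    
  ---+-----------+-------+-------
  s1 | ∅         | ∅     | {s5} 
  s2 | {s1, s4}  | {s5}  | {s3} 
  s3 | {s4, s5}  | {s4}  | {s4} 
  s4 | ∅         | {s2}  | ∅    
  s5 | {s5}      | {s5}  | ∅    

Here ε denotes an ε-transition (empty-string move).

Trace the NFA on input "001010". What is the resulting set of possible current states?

Start: ε-closure({s1}) = {s1, s5}.
Read '0': {s1, s5} → {s5}.
Read '0': {s5} → {s5}.
Read '1': {s5} → {s5}.
Read '0': {s5} → {s5}.
Read '1': {s5} → {s5}.
Read '0': {s5} → {s5}.

{s5}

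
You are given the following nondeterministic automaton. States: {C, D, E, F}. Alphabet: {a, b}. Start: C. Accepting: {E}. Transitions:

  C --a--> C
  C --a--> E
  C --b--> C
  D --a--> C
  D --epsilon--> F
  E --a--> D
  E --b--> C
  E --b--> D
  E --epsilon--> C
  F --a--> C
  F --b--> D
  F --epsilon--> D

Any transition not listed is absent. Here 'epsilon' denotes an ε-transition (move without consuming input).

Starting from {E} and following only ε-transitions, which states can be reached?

Begin with {E}.
ε-move E → C; add C.

{C, E}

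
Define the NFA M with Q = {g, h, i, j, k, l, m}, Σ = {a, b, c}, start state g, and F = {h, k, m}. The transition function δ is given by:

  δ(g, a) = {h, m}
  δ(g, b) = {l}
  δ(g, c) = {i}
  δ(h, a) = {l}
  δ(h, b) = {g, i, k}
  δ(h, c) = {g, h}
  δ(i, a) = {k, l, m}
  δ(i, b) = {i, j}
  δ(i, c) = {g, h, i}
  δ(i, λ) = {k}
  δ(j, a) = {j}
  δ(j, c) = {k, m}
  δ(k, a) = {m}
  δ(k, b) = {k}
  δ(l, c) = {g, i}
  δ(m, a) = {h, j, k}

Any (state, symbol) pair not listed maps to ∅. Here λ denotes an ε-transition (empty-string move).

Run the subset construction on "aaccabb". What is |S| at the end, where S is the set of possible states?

Start in {g}.
Read 'a': g→{h, m}; now {h, m}.
Read 'a': h→{l}, m→{h, j, k}; now {h, j, k, l}.
Read 'c': h→{g, h}, j→{k, m}, k→∅, l→{g, i}; now {g, h, i, k, m}.
Read 'c': g→{i}, h→{g, h}, i→{g, h, i}, k→∅, m→∅; union {g, h, i}; ε-closure = {g, h, i, k}.
Read 'a': g→{h, m}, h→{l}, i→{k, l, m}, k→{m}; now {h, k, l, m}.
Read 'b': h→{g, i, k}, k→{k}, l→∅, m→∅; now {g, i, k}.
Read 'b': g→{l}, i→{i, j}, k→{k}; now {i, j, k, l}.
That set has 4 states.

4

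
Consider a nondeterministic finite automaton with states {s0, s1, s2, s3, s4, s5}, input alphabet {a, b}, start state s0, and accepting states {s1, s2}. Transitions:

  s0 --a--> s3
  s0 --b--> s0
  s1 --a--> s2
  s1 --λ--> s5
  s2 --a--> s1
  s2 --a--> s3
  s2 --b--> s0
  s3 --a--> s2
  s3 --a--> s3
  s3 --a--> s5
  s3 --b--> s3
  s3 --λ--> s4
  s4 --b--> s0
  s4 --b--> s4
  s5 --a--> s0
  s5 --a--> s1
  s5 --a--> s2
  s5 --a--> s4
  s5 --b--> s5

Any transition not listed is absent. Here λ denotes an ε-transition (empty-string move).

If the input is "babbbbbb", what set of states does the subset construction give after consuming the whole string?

{s0, s3, s4}

Start in {s0}.
Read 'b': s0→{s0}; now {s0}.
Read 'a': s0→{s3}; union {s3}; ε-closure = {s3, s4}.
Read 'b': s3→{s3}, s4→{s0, s4}; now {s0, s3, s4}.
Read 'b': s0→{s0}, s3→{s3}, s4→{s0, s4}; now {s0, s3, s4}.
Read 'b': s0→{s0}, s3→{s3}, s4→{s0, s4}; now {s0, s3, s4}.
Read 'b': s0→{s0}, s3→{s3}, s4→{s0, s4}; now {s0, s3, s4}.
Read 'b': s0→{s0}, s3→{s3}, s4→{s0, s4}; now {s0, s3, s4}.
Read 'b': s0→{s0}, s3→{s3}, s4→{s0, s4}; now {s0, s3, s4}.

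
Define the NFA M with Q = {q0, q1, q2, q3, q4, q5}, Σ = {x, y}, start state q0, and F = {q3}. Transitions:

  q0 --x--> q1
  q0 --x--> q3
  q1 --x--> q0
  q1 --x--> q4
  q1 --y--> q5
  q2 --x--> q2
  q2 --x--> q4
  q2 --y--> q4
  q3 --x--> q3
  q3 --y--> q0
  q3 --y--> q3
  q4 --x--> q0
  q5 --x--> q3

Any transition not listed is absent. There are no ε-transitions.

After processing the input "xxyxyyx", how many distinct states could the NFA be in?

2

Start in {q0}.
Read 'x': {q0} → {q1, q3}.
Read 'x': {q1, q3} → {q0, q3, q4}.
Read 'y': {q0, q3, q4} → {q0, q3}.
Read 'x': {q0, q3} → {q1, q3}.
Read 'y': {q1, q3} → {q0, q3, q5}.
Read 'y': {q0, q3, q5} → {q0, q3}.
Read 'x': {q0, q3} → {q1, q3}.
That set has 2 states.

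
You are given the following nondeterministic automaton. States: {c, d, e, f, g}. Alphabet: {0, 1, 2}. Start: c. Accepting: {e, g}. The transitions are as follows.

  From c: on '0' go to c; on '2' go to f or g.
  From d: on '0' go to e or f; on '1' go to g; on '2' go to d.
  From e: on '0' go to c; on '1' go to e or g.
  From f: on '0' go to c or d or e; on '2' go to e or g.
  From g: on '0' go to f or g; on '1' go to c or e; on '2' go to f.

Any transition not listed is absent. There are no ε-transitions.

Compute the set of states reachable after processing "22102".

Start in {c}.
Read '2': {c} → {f, g}.
Read '2': {f, g} → {e, f, g}.
Read '1': {e, f, g} → {c, e, g}.
Read '0': {c, e, g} → {c, f, g}.
Read '2': {c, f, g} → {e, f, g}.

{e, f, g}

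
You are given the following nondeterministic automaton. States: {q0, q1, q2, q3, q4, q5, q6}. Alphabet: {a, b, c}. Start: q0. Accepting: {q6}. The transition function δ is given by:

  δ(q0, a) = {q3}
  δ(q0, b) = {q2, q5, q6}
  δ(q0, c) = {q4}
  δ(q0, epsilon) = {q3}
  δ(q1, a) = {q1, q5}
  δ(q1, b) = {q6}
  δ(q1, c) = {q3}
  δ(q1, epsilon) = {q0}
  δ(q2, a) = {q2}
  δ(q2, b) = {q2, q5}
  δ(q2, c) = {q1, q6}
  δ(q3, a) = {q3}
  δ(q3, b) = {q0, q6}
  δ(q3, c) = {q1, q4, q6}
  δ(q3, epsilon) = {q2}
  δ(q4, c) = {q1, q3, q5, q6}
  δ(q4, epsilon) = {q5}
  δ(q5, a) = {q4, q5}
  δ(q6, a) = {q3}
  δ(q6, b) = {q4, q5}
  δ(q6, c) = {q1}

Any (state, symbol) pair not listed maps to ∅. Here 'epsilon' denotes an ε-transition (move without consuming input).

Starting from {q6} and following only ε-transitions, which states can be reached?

{q6}

Begin with {q6}.
No ε-moves leave this set, so the closure equals the set itself.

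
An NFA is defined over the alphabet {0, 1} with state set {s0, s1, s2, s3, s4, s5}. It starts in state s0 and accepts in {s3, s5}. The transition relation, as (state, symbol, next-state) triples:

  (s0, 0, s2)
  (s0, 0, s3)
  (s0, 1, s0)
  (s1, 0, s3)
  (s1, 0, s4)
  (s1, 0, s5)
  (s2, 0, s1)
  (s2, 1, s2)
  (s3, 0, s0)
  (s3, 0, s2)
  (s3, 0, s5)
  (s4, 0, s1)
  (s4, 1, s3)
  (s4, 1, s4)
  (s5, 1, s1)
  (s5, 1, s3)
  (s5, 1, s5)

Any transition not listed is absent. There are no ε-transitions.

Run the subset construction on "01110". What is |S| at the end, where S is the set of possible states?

1

Start in {s0}.
Read '0': {s0} → {s2, s3}.
Read '1': {s2, s3} → {s2}.
Read '1': {s2} → {s2}.
Read '1': {s2} → {s2}.
Read '0': {s2} → {s1}.
That set has 1 state.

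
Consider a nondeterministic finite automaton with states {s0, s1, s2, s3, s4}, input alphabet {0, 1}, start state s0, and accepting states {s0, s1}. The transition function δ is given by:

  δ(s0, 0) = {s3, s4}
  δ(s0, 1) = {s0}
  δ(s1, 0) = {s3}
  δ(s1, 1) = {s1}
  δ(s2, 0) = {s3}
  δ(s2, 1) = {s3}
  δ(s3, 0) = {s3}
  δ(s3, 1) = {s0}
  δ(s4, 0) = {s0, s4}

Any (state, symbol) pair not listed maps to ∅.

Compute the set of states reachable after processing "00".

{s0, s3, s4}

Start in {s0}.
Read '0': {s0} → {s3, s4}.
Read '0': {s3, s4} → {s0, s3, s4}.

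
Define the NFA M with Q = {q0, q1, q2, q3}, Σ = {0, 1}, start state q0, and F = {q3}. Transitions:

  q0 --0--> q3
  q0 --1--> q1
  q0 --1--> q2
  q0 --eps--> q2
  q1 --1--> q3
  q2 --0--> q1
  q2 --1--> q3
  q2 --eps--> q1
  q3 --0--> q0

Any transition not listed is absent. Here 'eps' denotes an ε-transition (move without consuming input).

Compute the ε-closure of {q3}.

Begin with {q3}.
No ε-moves leave this set, so the closure equals the set itself.

{q3}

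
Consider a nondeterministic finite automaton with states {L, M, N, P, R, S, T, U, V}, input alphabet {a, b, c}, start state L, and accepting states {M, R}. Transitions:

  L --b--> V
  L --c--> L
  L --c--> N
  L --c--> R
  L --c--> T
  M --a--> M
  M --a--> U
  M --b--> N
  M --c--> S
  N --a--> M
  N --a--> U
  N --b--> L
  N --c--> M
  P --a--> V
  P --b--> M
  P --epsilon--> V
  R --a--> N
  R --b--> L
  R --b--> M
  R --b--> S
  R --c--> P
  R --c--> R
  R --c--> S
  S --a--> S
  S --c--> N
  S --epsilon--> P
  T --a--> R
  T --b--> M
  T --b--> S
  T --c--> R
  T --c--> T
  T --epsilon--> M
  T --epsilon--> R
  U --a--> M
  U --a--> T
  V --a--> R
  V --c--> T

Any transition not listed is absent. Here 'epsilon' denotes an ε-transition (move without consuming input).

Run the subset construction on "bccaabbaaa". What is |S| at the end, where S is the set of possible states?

5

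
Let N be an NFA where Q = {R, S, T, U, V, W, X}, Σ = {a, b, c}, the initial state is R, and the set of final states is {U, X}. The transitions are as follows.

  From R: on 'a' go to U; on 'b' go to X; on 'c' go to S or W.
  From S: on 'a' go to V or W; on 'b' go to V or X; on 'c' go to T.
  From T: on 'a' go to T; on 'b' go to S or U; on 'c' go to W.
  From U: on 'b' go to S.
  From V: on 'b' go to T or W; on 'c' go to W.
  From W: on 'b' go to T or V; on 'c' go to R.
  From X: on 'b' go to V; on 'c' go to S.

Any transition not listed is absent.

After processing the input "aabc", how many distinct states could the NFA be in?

0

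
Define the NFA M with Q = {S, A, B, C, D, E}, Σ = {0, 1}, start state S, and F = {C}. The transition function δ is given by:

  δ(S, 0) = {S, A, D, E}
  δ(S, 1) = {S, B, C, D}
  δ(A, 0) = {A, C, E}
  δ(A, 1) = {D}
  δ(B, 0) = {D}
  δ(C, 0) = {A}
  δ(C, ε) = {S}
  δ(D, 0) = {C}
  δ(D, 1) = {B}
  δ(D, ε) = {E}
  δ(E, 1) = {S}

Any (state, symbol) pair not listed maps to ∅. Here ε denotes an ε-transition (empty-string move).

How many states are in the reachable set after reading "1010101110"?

5

Start in {S}.
Read '1': {S} → {S, B, C, D, E}.
Read '0': {S, B, C, D, E} → {S, A, C, D, E}.
Read '1': {S, A, C, D, E} → {S, B, C, D, E}.
Read '0': {S, B, C, D, E} → {S, A, C, D, E}.
Read '1': {S, A, C, D, E} → {S, B, C, D, E}.
Read '0': {S, B, C, D, E} → {S, A, C, D, E}.
Read '1': {S, A, C, D, E} → {S, B, C, D, E}.
Read '1': {S, B, C, D, E} → {S, B, C, D, E}.
Read '1': {S, B, C, D, E} → {S, B, C, D, E}.
Read '0': {S, B, C, D, E} → {S, A, C, D, E}.
That set has 5 states.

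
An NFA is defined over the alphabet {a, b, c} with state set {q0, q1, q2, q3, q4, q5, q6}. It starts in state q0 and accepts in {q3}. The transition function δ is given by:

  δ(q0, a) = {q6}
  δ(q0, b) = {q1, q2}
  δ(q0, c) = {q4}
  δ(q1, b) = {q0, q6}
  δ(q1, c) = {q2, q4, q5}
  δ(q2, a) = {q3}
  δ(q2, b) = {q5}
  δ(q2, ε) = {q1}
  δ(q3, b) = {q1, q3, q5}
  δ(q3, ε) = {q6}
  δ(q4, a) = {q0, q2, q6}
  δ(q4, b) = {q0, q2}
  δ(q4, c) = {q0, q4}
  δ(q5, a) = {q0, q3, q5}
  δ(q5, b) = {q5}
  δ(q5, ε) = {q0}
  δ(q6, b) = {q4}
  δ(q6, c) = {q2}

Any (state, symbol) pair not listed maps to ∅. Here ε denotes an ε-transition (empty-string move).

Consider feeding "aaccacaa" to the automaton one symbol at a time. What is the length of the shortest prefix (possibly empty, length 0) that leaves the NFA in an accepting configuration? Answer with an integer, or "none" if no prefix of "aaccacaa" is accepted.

none

Start in {q0}.
Read 'a': q0→{q6}; now {q6}.
Read 'a': q6→∅; now ∅.
The set is empty and remains empty for the remaining 6 symbols.
No reachable set along the way intersects F.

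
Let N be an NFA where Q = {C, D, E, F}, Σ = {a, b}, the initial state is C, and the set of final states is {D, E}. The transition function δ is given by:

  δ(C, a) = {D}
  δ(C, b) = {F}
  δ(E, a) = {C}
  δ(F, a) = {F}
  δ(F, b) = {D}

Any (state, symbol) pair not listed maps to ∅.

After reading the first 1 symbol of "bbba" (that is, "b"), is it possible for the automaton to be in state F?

Start in {C}.
Read 'b': {C} → {F}.
State F is in {F}.

Yes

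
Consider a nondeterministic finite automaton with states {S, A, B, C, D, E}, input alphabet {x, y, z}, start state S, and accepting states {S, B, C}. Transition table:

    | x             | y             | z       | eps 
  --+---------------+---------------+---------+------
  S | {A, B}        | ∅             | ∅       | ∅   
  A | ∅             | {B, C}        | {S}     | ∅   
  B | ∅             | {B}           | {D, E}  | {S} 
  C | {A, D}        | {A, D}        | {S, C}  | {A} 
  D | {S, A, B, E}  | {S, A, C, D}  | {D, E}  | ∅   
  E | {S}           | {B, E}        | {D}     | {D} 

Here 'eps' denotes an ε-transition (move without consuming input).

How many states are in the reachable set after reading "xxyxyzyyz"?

5

Start in {S}.
Read 'x': S→{A, B}; union {A, B}; ε-closure = {S, A, B}.
Read 'x': S→{A, B}, A→∅, B→∅; union {A, B}; ε-closure = {S, A, B}.
Read 'y': S→∅, A→{B, C}, B→{B}; union {B, C}; ε-closure = {S, A, B, C}.
Read 'x': S→{A, B}, A→∅, B→∅, C→{A, D}; union {A, B, D}; ε-closure = {S, A, B, D}.
Read 'y': S→∅, A→{B, C}, B→{B}, D→{S, A, C, D}; now {S, A, B, C, D}.
Read 'z': S→∅, A→{S}, B→{D, E}, C→{S, C}, D→{D, E}; union {S, C, D, E}; ε-closure = {S, A, C, D, E}.
Read 'y': S→∅, A→{B, C}, C→{A, D}, D→{S, A, C, D}, E→{B, E}; now {S, A, B, C, D, E}.
Read 'y': S→∅, A→{B, C}, B→{B}, C→{A, D}, D→{S, A, C, D}, E→{B, E}; now {S, A, B, C, D, E}.
Read 'z': S→∅, A→{S}, B→{D, E}, C→{S, C}, D→{D, E}, E→{D}; union {S, C, D, E}; ε-closure = {S, A, C, D, E}.
That set has 5 states.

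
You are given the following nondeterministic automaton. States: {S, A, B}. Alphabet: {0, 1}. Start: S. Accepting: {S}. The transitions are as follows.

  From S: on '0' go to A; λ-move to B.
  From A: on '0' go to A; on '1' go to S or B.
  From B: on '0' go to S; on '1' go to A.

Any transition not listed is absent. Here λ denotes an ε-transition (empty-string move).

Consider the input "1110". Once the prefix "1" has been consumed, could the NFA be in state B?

Start: ε-closure({S}) = {S, B}.
Read '1': {S, B} → {A}.
State B is not in {A}.

No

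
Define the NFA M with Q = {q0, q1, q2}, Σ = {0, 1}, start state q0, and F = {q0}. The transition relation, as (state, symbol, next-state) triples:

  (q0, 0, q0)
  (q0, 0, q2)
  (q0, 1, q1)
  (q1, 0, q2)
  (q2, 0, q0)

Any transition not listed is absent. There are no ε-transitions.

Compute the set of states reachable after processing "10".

Start in {q0}.
Read '1': q0→{q1}; now {q1}.
Read '0': q1→{q2}; now {q2}.

{q2}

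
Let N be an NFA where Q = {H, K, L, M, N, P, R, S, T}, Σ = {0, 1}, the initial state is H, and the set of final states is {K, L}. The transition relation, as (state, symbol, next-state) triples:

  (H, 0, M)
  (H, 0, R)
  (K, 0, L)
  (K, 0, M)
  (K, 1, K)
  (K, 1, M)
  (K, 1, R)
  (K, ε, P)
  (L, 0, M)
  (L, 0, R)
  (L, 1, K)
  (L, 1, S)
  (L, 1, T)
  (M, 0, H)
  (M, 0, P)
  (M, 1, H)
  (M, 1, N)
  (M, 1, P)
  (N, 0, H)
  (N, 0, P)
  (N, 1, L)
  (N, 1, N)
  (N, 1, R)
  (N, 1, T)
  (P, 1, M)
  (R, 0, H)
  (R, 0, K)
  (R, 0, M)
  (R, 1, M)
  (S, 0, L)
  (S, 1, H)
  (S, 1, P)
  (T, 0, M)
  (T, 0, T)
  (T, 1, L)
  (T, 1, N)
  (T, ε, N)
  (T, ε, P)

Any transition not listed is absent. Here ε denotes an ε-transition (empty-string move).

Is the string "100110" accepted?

No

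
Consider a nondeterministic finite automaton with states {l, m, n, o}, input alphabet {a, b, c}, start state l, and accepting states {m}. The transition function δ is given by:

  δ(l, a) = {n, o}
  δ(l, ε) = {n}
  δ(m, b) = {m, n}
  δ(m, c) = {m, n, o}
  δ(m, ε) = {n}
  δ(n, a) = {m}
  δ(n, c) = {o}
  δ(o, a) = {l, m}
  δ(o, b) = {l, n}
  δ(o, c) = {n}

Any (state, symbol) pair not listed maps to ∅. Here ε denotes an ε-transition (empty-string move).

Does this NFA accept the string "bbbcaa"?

Start: ε-closure({l}) = {l, n}.
Read 'b': l→∅, n→∅; now ∅.
The set is empty and remains empty for the remaining 5 symbols.
The final set ∅ contains no accepting state.

No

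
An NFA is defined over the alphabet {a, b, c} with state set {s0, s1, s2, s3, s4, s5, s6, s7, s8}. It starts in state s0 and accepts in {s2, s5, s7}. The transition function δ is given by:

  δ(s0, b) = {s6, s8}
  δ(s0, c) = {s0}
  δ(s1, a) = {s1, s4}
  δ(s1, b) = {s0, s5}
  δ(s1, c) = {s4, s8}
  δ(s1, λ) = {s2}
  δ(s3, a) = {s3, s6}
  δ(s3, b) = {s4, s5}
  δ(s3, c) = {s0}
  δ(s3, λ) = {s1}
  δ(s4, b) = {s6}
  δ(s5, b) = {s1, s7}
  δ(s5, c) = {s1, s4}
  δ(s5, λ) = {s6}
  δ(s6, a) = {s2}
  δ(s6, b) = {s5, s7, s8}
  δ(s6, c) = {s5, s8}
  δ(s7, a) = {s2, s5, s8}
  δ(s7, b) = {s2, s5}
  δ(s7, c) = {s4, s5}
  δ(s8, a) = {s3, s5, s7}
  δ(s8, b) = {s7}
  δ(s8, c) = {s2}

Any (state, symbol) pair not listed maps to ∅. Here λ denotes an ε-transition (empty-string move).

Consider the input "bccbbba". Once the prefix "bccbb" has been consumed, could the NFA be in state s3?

No

Start in {s0}.
Read 'b': {s0} → {s6, s8}.
Read 'c': {s6, s8} → {s2, s5, s6, s8}.
Read 'c': {s2, s5, s6, s8} → {s1, s2, s4, s5, s6, s8}.
Read 'b': {s1, s2, s4, s5, s6, s8} → {s0, s1, s2, s5, s6, s7, s8}.
Read 'b': {s0, s1, s2, s5, s6, s7, s8} → {s0, s1, s2, s5, s6, s7, s8}.
State s3 is not in {s0, s1, s2, s5, s6, s7, s8}.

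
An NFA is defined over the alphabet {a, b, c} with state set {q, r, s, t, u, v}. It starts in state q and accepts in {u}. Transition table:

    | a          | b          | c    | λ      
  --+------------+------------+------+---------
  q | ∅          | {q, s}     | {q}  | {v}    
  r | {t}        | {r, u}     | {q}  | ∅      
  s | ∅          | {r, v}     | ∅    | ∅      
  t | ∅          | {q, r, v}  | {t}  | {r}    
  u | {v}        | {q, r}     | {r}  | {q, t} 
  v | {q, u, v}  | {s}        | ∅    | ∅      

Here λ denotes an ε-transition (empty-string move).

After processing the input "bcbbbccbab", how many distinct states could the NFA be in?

Start: ε-closure({q}) = {q, v}.
Read 'b': q→{q, s}, v→{s}; union {q, s}; ε-closure = {q, s, v}.
Read 'c': q→{q}, s→∅, v→∅; union {q}; ε-closure = {q, v}.
Read 'b': q→{q, s}, v→{s}; union {q, s}; ε-closure = {q, s, v}.
Read 'b': q→{q, s}, s→{r, v}, v→{s}; now {q, r, s, v}.
Read 'b': q→{q, s}, r→{r, u}, s→{r, v}, v→{s}; union {q, r, s, u, v}; ε-closure = {q, r, s, t, u, v}.
Read 'c': q→{q}, r→{q}, s→∅, t→{t}, u→{r}, v→∅; union {q, r, t}; ε-closure = {q, r, t, v}.
Read 'c': q→{q}, r→{q}, t→{t}, v→∅; union {q, t}; ε-closure = {q, r, t, v}.
Read 'b': q→{q, s}, r→{r, u}, t→{q, r, v}, v→{s}; union {q, r, s, u, v}; ε-closure = {q, r, s, t, u, v}.
Read 'a': q→∅, r→{t}, s→∅, t→∅, u→{v}, v→{q, u, v}; union {q, t, u, v}; ε-closure = {q, r, t, u, v}.
Read 'b': q→{q, s}, r→{r, u}, t→{q, r, v}, u→{q, r}, v→{s}; union {q, r, s, u, v}; ε-closure = {q, r, s, t, u, v}.
That set has 6 states.

6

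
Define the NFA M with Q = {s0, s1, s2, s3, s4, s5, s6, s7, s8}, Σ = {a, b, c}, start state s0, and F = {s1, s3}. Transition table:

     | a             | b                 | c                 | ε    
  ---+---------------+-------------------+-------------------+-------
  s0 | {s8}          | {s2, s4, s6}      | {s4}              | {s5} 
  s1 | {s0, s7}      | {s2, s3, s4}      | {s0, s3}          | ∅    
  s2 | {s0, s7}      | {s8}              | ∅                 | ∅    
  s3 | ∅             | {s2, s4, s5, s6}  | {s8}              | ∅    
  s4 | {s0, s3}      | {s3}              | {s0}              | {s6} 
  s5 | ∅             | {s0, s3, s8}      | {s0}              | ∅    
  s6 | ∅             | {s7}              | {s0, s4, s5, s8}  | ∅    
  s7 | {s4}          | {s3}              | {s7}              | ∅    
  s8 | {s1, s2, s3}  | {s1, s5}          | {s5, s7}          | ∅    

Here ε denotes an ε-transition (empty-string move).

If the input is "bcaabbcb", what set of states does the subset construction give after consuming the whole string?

Start: ε-closure({s0}) = {s0, s5}.
Read 'b': {s0, s5} → {s0, s2, s3, s4, s5, s6, s8}.
Read 'c': {s0, s2, s3, s4, s5, s6, s8} → {s0, s4, s5, s6, s7, s8}.
Read 'a': {s0, s4, s5, s6, s7, s8} → {s0, s1, s2, s3, s4, s5, s6, s8}.
Read 'a': {s0, s1, s2, s3, s4, s5, s6, s8} → {s0, s1, s2, s3, s5, s7, s8}.
Read 'b': {s0, s1, s2, s3, s5, s7, s8} → {s0, s1, s2, s3, s4, s5, s6, s8}.
Read 'b': {s0, s1, s2, s3, s4, s5, s6, s8} → {s0, s1, s2, s3, s4, s5, s6, s7, s8}.
Read 'c': {s0, s1, s2, s3, s4, s5, s6, s7, s8} → {s0, s3, s4, s5, s6, s7, s8}.
Read 'b': {s0, s3, s4, s5, s6, s7, s8} → {s0, s1, s2, s3, s4, s5, s6, s7, s8}.

{s0, s1, s2, s3, s4, s5, s6, s7, s8}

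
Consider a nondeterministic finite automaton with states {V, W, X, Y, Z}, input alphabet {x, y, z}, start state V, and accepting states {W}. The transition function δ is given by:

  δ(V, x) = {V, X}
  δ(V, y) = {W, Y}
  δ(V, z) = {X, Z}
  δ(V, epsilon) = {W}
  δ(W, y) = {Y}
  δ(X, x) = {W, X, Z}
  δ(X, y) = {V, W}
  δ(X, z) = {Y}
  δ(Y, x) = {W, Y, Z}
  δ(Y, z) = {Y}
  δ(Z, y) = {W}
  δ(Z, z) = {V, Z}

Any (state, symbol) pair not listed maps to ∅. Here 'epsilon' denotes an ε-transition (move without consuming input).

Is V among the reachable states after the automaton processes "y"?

No

Start: ε-closure({V}) = {V, W}.
Read 'y': {V, W} → {W, Y}.
State V is not in {W, Y}.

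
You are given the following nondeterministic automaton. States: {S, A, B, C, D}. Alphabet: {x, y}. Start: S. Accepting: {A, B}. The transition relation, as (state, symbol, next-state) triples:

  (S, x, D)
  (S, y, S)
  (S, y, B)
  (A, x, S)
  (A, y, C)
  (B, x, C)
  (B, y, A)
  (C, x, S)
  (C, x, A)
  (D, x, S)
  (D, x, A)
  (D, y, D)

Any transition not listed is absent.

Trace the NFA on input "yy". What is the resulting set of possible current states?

{S, A, B}

Start in {S}.
Read 'y': {S} → {S, B}.
Read 'y': {S, B} → {S, A, B}.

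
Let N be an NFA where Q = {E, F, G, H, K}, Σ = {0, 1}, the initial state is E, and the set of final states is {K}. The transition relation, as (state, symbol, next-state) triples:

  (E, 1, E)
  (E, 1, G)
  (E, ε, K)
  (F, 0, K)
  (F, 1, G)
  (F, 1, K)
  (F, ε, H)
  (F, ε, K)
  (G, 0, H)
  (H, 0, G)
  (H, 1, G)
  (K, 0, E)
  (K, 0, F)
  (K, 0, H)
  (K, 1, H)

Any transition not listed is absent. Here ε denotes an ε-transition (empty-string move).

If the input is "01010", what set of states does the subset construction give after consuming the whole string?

{E, F, G, H, K}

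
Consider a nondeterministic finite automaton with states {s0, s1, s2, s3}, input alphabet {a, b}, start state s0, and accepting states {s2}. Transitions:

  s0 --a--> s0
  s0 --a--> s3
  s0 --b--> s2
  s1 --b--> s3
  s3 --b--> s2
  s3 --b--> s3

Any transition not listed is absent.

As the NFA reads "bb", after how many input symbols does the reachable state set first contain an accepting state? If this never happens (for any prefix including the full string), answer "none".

1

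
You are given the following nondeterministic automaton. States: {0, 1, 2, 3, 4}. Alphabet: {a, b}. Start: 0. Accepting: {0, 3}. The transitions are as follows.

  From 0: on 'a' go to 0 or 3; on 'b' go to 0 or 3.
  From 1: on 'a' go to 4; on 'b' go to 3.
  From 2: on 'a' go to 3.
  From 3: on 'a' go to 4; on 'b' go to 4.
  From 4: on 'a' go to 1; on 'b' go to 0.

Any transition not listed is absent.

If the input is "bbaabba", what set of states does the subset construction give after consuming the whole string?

{0, 1, 3, 4}

Start in {0}.
Read 'b': {0} → {0, 3}.
Read 'b': {0, 3} → {0, 3, 4}.
Read 'a': {0, 3, 4} → {0, 1, 3, 4}.
Read 'a': {0, 1, 3, 4} → {0, 1, 3, 4}.
Read 'b': {0, 1, 3, 4} → {0, 3, 4}.
Read 'b': {0, 3, 4} → {0, 3, 4}.
Read 'a': {0, 3, 4} → {0, 1, 3, 4}.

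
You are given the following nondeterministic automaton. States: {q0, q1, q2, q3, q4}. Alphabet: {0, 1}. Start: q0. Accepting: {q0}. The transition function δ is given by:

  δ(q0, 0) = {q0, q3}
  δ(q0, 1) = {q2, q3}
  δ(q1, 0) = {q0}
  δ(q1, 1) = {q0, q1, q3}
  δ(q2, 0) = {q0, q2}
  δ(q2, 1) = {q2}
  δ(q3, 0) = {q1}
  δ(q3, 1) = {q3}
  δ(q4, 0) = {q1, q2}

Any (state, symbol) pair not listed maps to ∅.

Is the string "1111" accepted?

Start in {q0}.
Read '1': {q0} → {q2, q3}.
Read '1': {q2, q3} → {q2, q3}.
Read '1': {q2, q3} → {q2, q3}.
Read '1': {q2, q3} → {q2, q3}.
The final set {q2, q3} contains no accepting state.

No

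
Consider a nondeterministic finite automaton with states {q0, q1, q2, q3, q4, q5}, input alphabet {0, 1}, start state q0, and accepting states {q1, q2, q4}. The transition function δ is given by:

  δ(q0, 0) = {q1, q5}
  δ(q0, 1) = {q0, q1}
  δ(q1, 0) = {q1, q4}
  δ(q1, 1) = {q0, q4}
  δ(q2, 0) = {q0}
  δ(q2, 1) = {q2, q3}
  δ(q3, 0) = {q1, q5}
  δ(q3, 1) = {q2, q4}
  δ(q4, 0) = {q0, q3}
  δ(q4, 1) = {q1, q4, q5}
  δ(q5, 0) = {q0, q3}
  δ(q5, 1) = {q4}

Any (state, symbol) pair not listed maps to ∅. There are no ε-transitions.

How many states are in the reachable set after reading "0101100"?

5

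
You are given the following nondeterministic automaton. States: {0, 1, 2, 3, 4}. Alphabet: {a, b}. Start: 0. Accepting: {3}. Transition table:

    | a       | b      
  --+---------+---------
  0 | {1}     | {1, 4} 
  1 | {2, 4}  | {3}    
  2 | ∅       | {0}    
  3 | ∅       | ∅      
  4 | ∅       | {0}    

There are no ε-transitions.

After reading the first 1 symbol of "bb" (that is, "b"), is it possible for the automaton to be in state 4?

Yes

Start in {0}.
Read 'b': 0→{1, 4}; now {1, 4}.
State 4 is in {1, 4}.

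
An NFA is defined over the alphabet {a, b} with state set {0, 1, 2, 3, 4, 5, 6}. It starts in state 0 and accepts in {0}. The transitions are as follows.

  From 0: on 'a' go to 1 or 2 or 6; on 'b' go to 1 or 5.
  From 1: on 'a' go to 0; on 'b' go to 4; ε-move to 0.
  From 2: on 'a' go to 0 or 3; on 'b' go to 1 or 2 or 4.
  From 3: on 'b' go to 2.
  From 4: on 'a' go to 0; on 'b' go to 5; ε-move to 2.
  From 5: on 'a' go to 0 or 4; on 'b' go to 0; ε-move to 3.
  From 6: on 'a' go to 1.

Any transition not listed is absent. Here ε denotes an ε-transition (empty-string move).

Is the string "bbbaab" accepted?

Start in {0}.
Read 'b': 0→{1, 5}; union {1, 5}; ε-closure = {0, 1, 3, 5}.
Read 'b': 0→{1, 5}, 1→{4}, 3→{2}, 5→{0}; union {0, 1, 2, 4, 5}; ε-closure = {0, 1, 2, 3, 4, 5}.
Read 'b': 0→{1, 5}, 1→{4}, 2→{1, 2, 4}, 3→{2}, 4→{5}, 5→{0}; union {0, 1, 2, 4, 5}; ε-closure = {0, 1, 2, 3, 4, 5}.
Read 'a': 0→{1, 2, 6}, 1→{0}, 2→{0, 3}, 3→∅, 4→{0}, 5→{0, 4}; now {0, 1, 2, 3, 4, 6}.
Read 'a': 0→{1, 2, 6}, 1→{0}, 2→{0, 3}, 3→∅, 4→{0}, 6→{1}; now {0, 1, 2, 3, 6}.
Read 'b': 0→{1, 5}, 1→{4}, 2→{1, 2, 4}, 3→{2}, 6→∅; union {1, 2, 4, 5}; ε-closure = {0, 1, 2, 3, 4, 5}.
The final set {0, 1, 2, 3, 4, 5} contains the accepting state 0.

Yes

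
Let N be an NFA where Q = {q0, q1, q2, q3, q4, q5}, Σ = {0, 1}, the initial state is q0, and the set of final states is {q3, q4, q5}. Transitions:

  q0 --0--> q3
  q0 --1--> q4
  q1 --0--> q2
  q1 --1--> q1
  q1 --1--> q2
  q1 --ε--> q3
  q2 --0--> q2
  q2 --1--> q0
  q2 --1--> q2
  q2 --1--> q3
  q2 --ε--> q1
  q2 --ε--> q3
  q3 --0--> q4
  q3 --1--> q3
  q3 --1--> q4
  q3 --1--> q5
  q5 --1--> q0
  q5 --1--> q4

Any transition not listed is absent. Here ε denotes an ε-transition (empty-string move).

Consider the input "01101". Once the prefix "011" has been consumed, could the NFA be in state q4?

Start in {q0}.
Read '0': q0→{q3}; now {q3}.
Read '1': q3→{q3, q4, q5}; now {q3, q4, q5}.
Read '1': q3→{q3, q4, q5}, q4→∅, q5→{q0, q4}; now {q0, q3, q4, q5}.
State q4 is in {q0, q3, q4, q5}.

Yes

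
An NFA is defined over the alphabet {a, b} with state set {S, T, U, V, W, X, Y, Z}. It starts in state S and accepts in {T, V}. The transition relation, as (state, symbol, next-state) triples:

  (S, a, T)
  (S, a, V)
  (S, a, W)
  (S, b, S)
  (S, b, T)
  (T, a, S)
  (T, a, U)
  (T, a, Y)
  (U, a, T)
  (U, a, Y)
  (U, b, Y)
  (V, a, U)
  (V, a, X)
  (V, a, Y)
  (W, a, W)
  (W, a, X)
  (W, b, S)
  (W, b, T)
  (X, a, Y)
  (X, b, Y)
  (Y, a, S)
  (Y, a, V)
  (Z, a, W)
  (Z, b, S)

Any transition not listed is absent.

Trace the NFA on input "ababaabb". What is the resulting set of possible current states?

Start in {S}.
Read 'a': {S} → {T, V, W}.
Read 'b': {T, V, W} → {S, T}.
Read 'a': {S, T} → {S, T, U, V, W, Y}.
Read 'b': {S, T, U, V, W, Y} → {S, T, Y}.
Read 'a': {S, T, Y} → {S, T, U, V, W, Y}.
Read 'a': {S, T, U, V, W, Y} → {S, T, U, V, W, X, Y}.
Read 'b': {S, T, U, V, W, X, Y} → {S, T, Y}.
Read 'b': {S, T, Y} → {S, T}.

{S, T}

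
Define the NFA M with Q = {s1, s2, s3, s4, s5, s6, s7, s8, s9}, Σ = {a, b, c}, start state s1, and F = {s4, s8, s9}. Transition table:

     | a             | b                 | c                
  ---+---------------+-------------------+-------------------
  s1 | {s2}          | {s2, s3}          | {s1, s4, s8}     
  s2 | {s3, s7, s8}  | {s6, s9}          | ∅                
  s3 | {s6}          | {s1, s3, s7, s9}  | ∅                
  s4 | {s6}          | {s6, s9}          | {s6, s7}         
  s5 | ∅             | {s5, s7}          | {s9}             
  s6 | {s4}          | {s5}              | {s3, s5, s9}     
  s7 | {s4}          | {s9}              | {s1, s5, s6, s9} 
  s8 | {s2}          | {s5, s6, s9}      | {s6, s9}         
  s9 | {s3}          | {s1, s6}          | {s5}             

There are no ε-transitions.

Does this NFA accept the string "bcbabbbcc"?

No

Start in {s1}.
Read 'b': {s1} → {s2, s3}.
Read 'c': {s2, s3} → ∅.
The set is empty and remains empty for the remaining 7 symbols.
The final set ∅ contains no accepting state.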